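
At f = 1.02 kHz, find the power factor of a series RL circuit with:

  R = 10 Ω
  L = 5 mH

Step 1 — Angular frequency: ω = 2π·f = 2π·1020 = 6409 rad/s.
Step 2 — Component impedances:
  R: Z = R = 10 Ω
  L: Z = jωL = j·6409·0.005 = 0 + j32.04 Ω
Step 3 — Series combination: Z_total = R + L = 10 + j32.04 Ω = 33.57∠72.7° Ω.
Step 4 — Power factor: PF = cos(φ) = Re(Z)/|Z| = 10/33.57 = 0.2979.
Step 5 — Type: Im(Z) = 32.04 ⇒ lagging (phase φ = 72.7°).

PF = 0.2979 (lagging, φ = 72.7°)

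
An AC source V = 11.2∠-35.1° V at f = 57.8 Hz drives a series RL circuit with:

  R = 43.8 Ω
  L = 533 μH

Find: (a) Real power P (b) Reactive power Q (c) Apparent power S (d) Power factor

Step 1 — Angular frequency: ω = 2π·f = 2π·57.8 = 363.2 rad/s.
Step 2 — Component impedances:
  R: Z = R = 43.8 Ω
  L: Z = jωL = j·363.2·0.000533 = 0 + j0.1936 Ω
Step 3 — Series combination: Z_total = R + L = 43.8 + j0.1936 Ω = 43.8∠0.3° Ω.
Step 4 — Source phasor: V = 11.2∠-35.1° V = 9.163 - j6.44 V.
Step 5 — Current: I = V / Z = 0.2086 - j0.148 A = 0.2557∠-35.4° A.
Step 6 — Complex power: S = V·I* = 2.864 + j0.01266 VA.
Step 7 — Real power: P = Re(S) = 2.864 W.
Step 8 — Reactive power: Q = Im(S) = 0.01266 VAR.
Step 9 — Apparent power: |S| = 2.864 VA.
Step 10 — Power factor: PF = P/|S| = 1 (lagging).

(a) P = 2.864 W  (b) Q = 0.01266 VAR  (c) S = 2.864 VA  (d) PF = 1 (lagging)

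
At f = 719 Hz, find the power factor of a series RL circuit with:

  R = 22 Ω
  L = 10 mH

Step 1 — Angular frequency: ω = 2π·f = 2π·719 = 4518 rad/s.
Step 2 — Component impedances:
  R: Z = R = 22 Ω
  L: Z = jωL = j·4518·0.01 = 0 + j45.18 Ω
Step 3 — Series combination: Z_total = R + L = 22 + j45.18 Ω = 50.25∠64.0° Ω.
Step 4 — Power factor: PF = cos(φ) = Re(Z)/|Z| = 22/50.25 = 0.4378.
Step 5 — Type: Im(Z) = 45.18 ⇒ lagging (phase φ = 64.0°).

PF = 0.4378 (lagging, φ = 64.0°)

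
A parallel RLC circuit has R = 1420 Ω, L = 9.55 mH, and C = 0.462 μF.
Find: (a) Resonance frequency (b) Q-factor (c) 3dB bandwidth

Step 1 — Resonance: ω₀ = 1/√(LC) = 1/√(0.00955·4.62e-07) = 1.505e+04 rad/s.
Step 2 — f₀ = ω₀/(2π) = 2396 Hz.
Step 3 — Parallel Q: Q = R/(ω₀L) = 1420/(1.505e+04·0.00955) = 9.877.
Step 4 — Bandwidth: Δω = ω₀/Q = 1524 rad/s; BW = Δω/(2π) = 242.6 Hz.

(a) f₀ = 2396 Hz  (b) Q = 9.877  (c) BW = 242.6 Hz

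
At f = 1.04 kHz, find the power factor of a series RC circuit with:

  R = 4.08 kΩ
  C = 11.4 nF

Step 1 — Angular frequency: ω = 2π·f = 2π·1040 = 6535 rad/s.
Step 2 — Component impedances:
  R: Z = R = 4080 Ω
  C: Z = 1/(jωC) = -j/(ω·C) = 0 - j1.342e+04 Ω
Step 3 — Series combination: Z_total = R + C = 4080 - j1.342e+04 Ω = 1.403e+04∠-73.1° Ω.
Step 4 — Power factor: PF = cos(φ) = Re(Z)/|Z| = 4080/1.403e+04 = 0.2908.
Step 5 — Type: Im(Z) = -1.342e+04 ⇒ leading (phase φ = -73.1°).

PF = 0.2908 (leading, φ = -73.1°)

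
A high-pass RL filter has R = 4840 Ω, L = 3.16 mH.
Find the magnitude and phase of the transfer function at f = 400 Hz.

Step 1 — Angular frequency: ω = 2π·400 = 2513 rad/s.
Step 2 — Transfer function: H(jω) = jωL/(R + jωL).
Step 3 — Numerator jωL = j·7.942; denominator R + jωL = 4840 + j7.942.
Step 4 — H = 2.693e-06 + j0.001641.
Step 5 — Magnitude: |H| = 0.001641 (-55.7 dB); phase: φ = 89.9°.

|H| = 0.001641 (-55.7 dB), φ = 89.9°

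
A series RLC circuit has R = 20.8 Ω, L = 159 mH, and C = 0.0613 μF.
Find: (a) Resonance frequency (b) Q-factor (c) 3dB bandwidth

Step 1 — Resonance: ω₀ = 1/√(LC) = 1/√(0.159·6.13e-08) = 1.013e+04 rad/s.
Step 2 — f₀ = ω₀/(2π) = 1612 Hz.
Step 3 — Series Q: Q = ω₀L/R = 1.013e+04·0.159/20.8 = 77.43.
Step 4 — Bandwidth: Δω = ω₀/Q = 130.8 rad/s; BW = Δω/(2π) = 20.82 Hz.

(a) f₀ = 1612 Hz  (b) Q = 77.43  (c) BW = 20.82 Hz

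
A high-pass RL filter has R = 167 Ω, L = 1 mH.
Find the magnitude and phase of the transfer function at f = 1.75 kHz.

Step 1 — Angular frequency: ω = 2π·1750 = 1.1e+04 rad/s.
Step 2 — Transfer function: H(jω) = jωL/(R + jωL).
Step 3 — Numerator jωL = j·11; denominator R + jωL = 167 + j11.
Step 4 — H = 0.004316 + j0.06556.
Step 5 — Magnitude: |H| = 0.0657 (-23.6 dB); phase: φ = 86.2°.

|H| = 0.0657 (-23.6 dB), φ = 86.2°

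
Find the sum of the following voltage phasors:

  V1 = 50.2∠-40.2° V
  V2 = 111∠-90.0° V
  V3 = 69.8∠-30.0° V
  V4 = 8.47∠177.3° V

Step 1 — Convert each phasor to rectangular form:
  V1 = 50.2·(cos(-40.2°) + j·sin(-40.2°)) = 38.34 - j32.4 V
  V2 = 111·(cos(-90.0°) + j·sin(-90.0°)) = 0 - j111 V
  V3 = 69.8·(cos(-30.0°) + j·sin(-30.0°)) = 60.45 - j34.9 V
  V4 = 8.47·(cos(177.3°) + j·sin(177.3°)) = -8.461 + j0.399 V
Step 2 — Sum components: V_total = 90.33 - j177.9 V.
Step 3 — Convert to polar: |V_total| = 199.5 V, ∠V_total = -63.1°.

V_total = 199.5∠-63.1° V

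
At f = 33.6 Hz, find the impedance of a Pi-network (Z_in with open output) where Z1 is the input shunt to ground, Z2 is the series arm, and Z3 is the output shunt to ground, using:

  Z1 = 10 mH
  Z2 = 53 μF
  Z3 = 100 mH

Step 1 — Angular frequency: ω = 2π·f = 2π·33.6 = 211.1 rad/s.
Step 2 — Component impedances:
  Z1: Z = jωL = j·211.1·0.01 = 0 + j2.111 Ω
  Z2: Z = 1/(jωC) = -j/(ω·C) = 0 - j89.37 Ω
  Z3: Z = jωL = j·211.1·0.1 = 0 + j21.11 Ω
Step 3 — With open output, the series arm Z2 and the output shunt Z3 appear in series to ground: Z2 + Z3 = 0 - j68.26 Ω.
Step 4 — Parallel with input shunt Z1: Z_in = Z1 || (Z2 + Z3) = 0 + j2.179 Ω = 2.179∠90.0° Ω.

Z = 0 + j2.179 Ω = 2.179∠90.0° Ω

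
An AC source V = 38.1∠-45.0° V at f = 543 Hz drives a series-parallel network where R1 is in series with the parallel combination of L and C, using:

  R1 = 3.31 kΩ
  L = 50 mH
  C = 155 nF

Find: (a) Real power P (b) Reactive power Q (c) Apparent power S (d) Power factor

Step 1 — Angular frequency: ω = 2π·f = 2π·543 = 3412 rad/s.
Step 2 — Component impedances:
  R1: Z = R = 3310 Ω
  L: Z = jωL = j·3412·0.05 = 0 + j170.6 Ω
  C: Z = 1/(jωC) = -j/(ω·C) = 0 - j1891 Ω
Step 3 — Parallel branch: L || C = 1/(1/L + 1/C) = 0 + j187.5 Ω.
Step 4 — Series with R1: Z_total = R1 + (L || C) = 3310 + j187.5 Ω = 3315∠3.2° Ω.
Step 5 — Source phasor: V = 38.1∠-45.0° V = 26.94 - j26.94 V.
Step 6 — Current: I = V / Z = 0.007654 - j0.008573 A = 0.01149∠-48.2° A.
Step 7 — Complex power: S = V·I* = 0.4372 + j0.02476 VA.
Step 8 — Real power: P = Re(S) = 0.4372 W.
Step 9 — Reactive power: Q = Im(S) = 0.02476 VAR.
Step 10 — Apparent power: |S| = 0.4379 VA.
Step 11 — Power factor: PF = P/|S| = 0.9984 (lagging).

(a) P = 0.4372 W  (b) Q = 0.02476 VAR  (c) S = 0.4379 VA  (d) PF = 0.9984 (lagging)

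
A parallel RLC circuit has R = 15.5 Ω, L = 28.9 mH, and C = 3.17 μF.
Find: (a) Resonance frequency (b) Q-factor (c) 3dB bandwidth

Step 1 — Resonance: ω₀ = 1/√(LC) = 1/√(0.0289·3.17e-06) = 3304 rad/s.
Step 2 — f₀ = ω₀/(2π) = 525.8 Hz.
Step 3 — Parallel Q: Q = R/(ω₀L) = 15.5/(3304·0.0289) = 0.1623.
Step 4 — Bandwidth: Δω = ω₀/Q = 2.035e+04 rad/s; BW = Δω/(2π) = 3239 Hz.

(a) f₀ = 525.8 Hz  (b) Q = 0.1623  (c) BW = 3239 Hz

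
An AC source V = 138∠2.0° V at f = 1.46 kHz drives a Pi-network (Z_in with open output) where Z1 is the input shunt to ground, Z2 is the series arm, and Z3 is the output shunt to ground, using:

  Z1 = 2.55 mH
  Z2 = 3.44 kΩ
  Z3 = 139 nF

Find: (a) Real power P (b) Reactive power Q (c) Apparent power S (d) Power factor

Step 1 — Angular frequency: ω = 2π·f = 2π·1460 = 9173 rad/s.
Step 2 — Component impedances:
  Z1: Z = jωL = j·9173·0.00255 = 0 + j23.39 Ω
  Z2: Z = R = 3440 Ω
  Z3: Z = 1/(jωC) = -j/(ω·C) = 0 - j784.2 Ω
Step 3 — With open output, the series arm Z2 and the output shunt Z3 appear in series to ground: Z2 + Z3 = 3440 - j784.2 Ω.
Step 4 — Parallel with input shunt Z1: Z_in = Z1 || (Z2 + Z3) = 0.1517 + j23.43 Ω = 23.43∠89.6° Ω.
Step 5 — Source phasor: V = 138∠2.0° V = 137.9 + j4.816 V.
Step 6 — Current: I = V / Z = 0.2437 - j5.886 A = 5.891∠-87.6° A.
Step 7 — Complex power: S = V·I* = 5.263 + j812.9 VA.
Step 8 — Real power: P = Re(S) = 5.263 W.
Step 9 — Reactive power: Q = Im(S) = 812.9 VAR.
Step 10 — Apparent power: |S| = 812.9 VA.
Step 11 — Power factor: PF = P/|S| = 0.006474 (lagging).

(a) P = 5.263 W  (b) Q = 812.9 VAR  (c) S = 812.9 VA  (d) PF = 0.006474 (lagging)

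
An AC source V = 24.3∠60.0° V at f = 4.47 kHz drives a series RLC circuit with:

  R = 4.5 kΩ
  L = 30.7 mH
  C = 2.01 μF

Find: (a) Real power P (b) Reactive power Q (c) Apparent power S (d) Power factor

Step 1 — Angular frequency: ω = 2π·f = 2π·4470 = 2.809e+04 rad/s.
Step 2 — Component impedances:
  R: Z = R = 4500 Ω
  L: Z = jωL = j·2.809e+04·0.0307 = 0 + j862.2 Ω
  C: Z = 1/(jωC) = -j/(ω·C) = 0 - j17.71 Ω
Step 3 — Series combination: Z_total = R + L + C = 4500 + j844.5 Ω = 4579∠10.6° Ω.
Step 4 — Source phasor: V = 24.3∠60.0° V = 12.15 + j21.04 V.
Step 5 — Current: I = V / Z = 0.003456 + j0.004028 A = 0.005307∠49.4° A.
Step 6 — Complex power: S = V·I* = 0.1268 + j0.02379 VA.
Step 7 — Real power: P = Re(S) = 0.1268 W.
Step 8 — Reactive power: Q = Im(S) = 0.02379 VAR.
Step 9 — Apparent power: |S| = 0.129 VA.
Step 10 — Power factor: PF = P/|S| = 0.9828 (lagging).

(a) P = 0.1268 W  (b) Q = 0.02379 VAR  (c) S = 0.129 VA  (d) PF = 0.9828 (lagging)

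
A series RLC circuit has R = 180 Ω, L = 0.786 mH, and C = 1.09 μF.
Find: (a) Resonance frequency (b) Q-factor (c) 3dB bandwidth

Step 1 — Resonance: ω₀ = 1/√(LC) = 1/√(0.000786·1.09e-06) = 3.416e+04 rad/s.
Step 2 — f₀ = ω₀/(2π) = 5437 Hz.
Step 3 — Series Q: Q = ω₀L/R = 3.416e+04·0.000786/180 = 0.1492.
Step 4 — Bandwidth: Δω = ω₀/Q = 2.29e+05 rad/s; BW = Δω/(2π) = 3.645e+04 Hz.

(a) f₀ = 5437 Hz  (b) Q = 0.1492  (c) BW = 3.645e+04 Hz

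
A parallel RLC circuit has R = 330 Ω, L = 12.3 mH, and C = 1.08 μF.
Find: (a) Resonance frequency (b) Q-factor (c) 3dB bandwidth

Step 1 — Resonance: ω₀ = 1/√(LC) = 1/√(0.0123·1.08e-06) = 8676 rad/s.
Step 2 — f₀ = ω₀/(2π) = 1381 Hz.
Step 3 — Parallel Q: Q = R/(ω₀L) = 330/(8676·0.0123) = 3.092.
Step 4 — Bandwidth: Δω = ω₀/Q = 2806 rad/s; BW = Δω/(2π) = 446.6 Hz.

(a) f₀ = 1381 Hz  (b) Q = 3.092  (c) BW = 446.6 Hz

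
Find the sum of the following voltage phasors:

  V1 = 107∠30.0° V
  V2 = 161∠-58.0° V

Step 1 — Convert each phasor to rectangular form:
  V1 = 107·(cos(30.0°) + j·sin(30.0°)) = 92.66 + j53.5 V
  V2 = 161·(cos(-58.0°) + j·sin(-58.0°)) = 85.32 - j136.5 V
Step 2 — Sum components: V_total = 178 - j83.04 V.
Step 3 — Convert to polar: |V_total| = 196.4 V, ∠V_total = -25.0°.

V_total = 196.4∠-25.0° V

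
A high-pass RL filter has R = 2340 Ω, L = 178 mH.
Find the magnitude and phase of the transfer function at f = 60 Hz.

Step 1 — Angular frequency: ω = 2π·60 = 377 rad/s.
Step 2 — Transfer function: H(jω) = jωL/(R + jωL).
Step 3 — Numerator jωL = j·67.1; denominator R + jωL = 2340 + j67.1.
Step 4 — H = 0.0008217 + j0.02865.
Step 5 — Magnitude: |H| = 0.02867 (-30.9 dB); phase: φ = 88.4°.

|H| = 0.02867 (-30.9 dB), φ = 88.4°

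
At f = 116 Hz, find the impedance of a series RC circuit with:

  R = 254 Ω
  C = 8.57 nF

Step 1 — Angular frequency: ω = 2π·f = 2π·116 = 728.8 rad/s.
Step 2 — Component impedances:
  R: Z = R = 254 Ω
  C: Z = 1/(jωC) = -j/(ω·C) = 0 - j1.601e+05 Ω
Step 3 — Series combination: Z_total = R + C = 254 - j1.601e+05 Ω = 1.601e+05∠-89.9° Ω.

Z = 254 - j1.601e+05 Ω = 1.601e+05∠-89.9° Ω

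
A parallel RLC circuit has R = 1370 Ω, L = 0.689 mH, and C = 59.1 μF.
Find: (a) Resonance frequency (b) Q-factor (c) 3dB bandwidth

Step 1 — Resonance: ω₀ = 1/√(LC) = 1/√(0.000689·5.91e-05) = 4956 rad/s.
Step 2 — f₀ = ω₀/(2π) = 788.7 Hz.
Step 3 — Parallel Q: Q = R/(ω₀L) = 1370/(4956·0.000689) = 401.2.
Step 4 — Bandwidth: Δω = ω₀/Q = 12.35 rad/s; BW = Δω/(2π) = 1.966 Hz.

(a) f₀ = 788.7 Hz  (b) Q = 401.2  (c) BW = 1.966 Hz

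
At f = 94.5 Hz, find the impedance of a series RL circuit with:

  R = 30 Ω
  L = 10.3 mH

Step 1 — Angular frequency: ω = 2π·f = 2π·94.5 = 593.8 rad/s.
Step 2 — Component impedances:
  R: Z = R = 30 Ω
  L: Z = jωL = j·593.8·0.0103 = 0 + j6.116 Ω
Step 3 — Series combination: Z_total = R + L = 30 + j6.116 Ω = 30.62∠11.5° Ω.

Z = 30 + j6.116 Ω = 30.62∠11.5° Ω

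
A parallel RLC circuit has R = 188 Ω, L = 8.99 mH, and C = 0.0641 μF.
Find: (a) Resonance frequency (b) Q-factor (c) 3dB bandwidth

Step 1 — Resonance: ω₀ = 1/√(LC) = 1/√(0.00899·6.41e-08) = 4.166e+04 rad/s.
Step 2 — f₀ = ω₀/(2π) = 6630 Hz.
Step 3 — Parallel Q: Q = R/(ω₀L) = 188/(4.166e+04·0.00899) = 0.502.
Step 4 — Bandwidth: Δω = ω₀/Q = 8.298e+04 rad/s; BW = Δω/(2π) = 1.321e+04 Hz.

(a) f₀ = 6630 Hz  (b) Q = 0.502  (c) BW = 1.321e+04 Hz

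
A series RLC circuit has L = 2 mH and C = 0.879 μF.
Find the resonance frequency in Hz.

Step 1 — Resonance condition Im(Z)=0 gives ω₀ = 1/√(LC).
Step 2 — ω₀ = 1/√(0.002·8.79e-07) = 2.385e+04 rad/s.
Step 3 — f₀ = ω₀/(2π) = 3796 Hz.

f₀ = 3796 Hz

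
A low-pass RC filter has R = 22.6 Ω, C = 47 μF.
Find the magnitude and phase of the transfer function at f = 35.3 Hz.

Step 1 — Angular frequency: ω = 2π·35.3 = 221.8 rad/s.
Step 2 — Transfer function: H(jω) = 1/(1 + jωRC).
Step 3 — Denominator: 1 + jωRC = 1 + j·221.8·22.6·4.7e-05 = 1 + j0.2356.
Step 4 — H = 0.9474 - j0.2232.
Step 5 — Magnitude: |H| = 0.9734 (-0.2 dB); phase: φ = -13.3°.

|H| = 0.9734 (-0.2 dB), φ = -13.3°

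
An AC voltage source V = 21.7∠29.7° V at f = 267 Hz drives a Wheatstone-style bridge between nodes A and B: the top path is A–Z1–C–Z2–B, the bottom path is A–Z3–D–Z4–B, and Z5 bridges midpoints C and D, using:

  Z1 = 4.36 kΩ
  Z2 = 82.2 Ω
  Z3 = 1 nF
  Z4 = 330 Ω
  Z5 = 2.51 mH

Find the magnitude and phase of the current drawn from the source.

Step 1 — Angular frequency: ω = 2π·f = 2π·267 = 1678 rad/s.
Step 2 — Component impedances:
  Z1: Z = R = 4360 Ω
  Z2: Z = R = 82.2 Ω
  Z3: Z = 1/(jωC) = -j/(ω·C) = 0 - j5.961e+05 Ω
  Z4: Z = R = 330 Ω
  Z5: Z = jωL = j·1678·0.00251 = 0 + j4.211 Ω
Step 3 — Bridge requires nodal analysis (the Z5 bridge couples midpoints C and D, so the two paths cannot be reduced to a simple series/parallel combination). Setting node B to ground and injecting 1 A at node A, the 3-node admittance system at A, C, D solves to V_A = Z_AB = 4426 - j31.72 Ω = 4426∠-0.4° Ω.
Step 4 — Source phasor: V = 21.7∠29.7° V = 18.85 + j10.75 V.
Step 5 — Ohm's law: I = V / Z_total = (18.85 + j10.75) / (4426 - j31.72) = 0.004242 + j0.00246 A.
Step 6 — Convert to polar: |I| = 0.004903 A, ∠I = 30.1°.

I = 0.004903∠30.1° A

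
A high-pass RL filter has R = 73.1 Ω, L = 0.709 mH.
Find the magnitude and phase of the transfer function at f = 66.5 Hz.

Step 1 — Angular frequency: ω = 2π·66.5 = 417.8 rad/s.
Step 2 — Transfer function: H(jω) = jωL/(R + jωL).
Step 3 — Numerator jωL = j·0.2962; denominator R + jωL = 73.1 + j0.2962.
Step 4 — H = 1.642e-05 + j0.004053.
Step 5 — Magnitude: |H| = 0.004053 (-47.8 dB); phase: φ = 89.8°.

|H| = 0.004053 (-47.8 dB), φ = 89.8°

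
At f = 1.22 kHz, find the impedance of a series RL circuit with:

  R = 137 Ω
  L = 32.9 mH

Step 1 — Angular frequency: ω = 2π·f = 2π·1220 = 7665 rad/s.
Step 2 — Component impedances:
  R: Z = R = 137 Ω
  L: Z = jωL = j·7665·0.0329 = 0 + j252.2 Ω
Step 3 — Series combination: Z_total = R + L = 137 + j252.2 Ω = 287∠61.5° Ω.

Z = 137 + j252.2 Ω = 287∠61.5° Ω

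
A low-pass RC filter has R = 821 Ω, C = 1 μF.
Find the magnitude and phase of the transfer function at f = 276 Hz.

Step 1 — Angular frequency: ω = 2π·276 = 1734 rad/s.
Step 2 — Transfer function: H(jω) = 1/(1 + jωRC).
Step 3 — Denominator: 1 + jωRC = 1 + j·1734·821·1e-06 = 1 + j1.424.
Step 4 — H = 0.3304 - j0.4703.
Step 5 — Magnitude: |H| = 0.5748 (-4.8 dB); phase: φ = -54.9°.

|H| = 0.5748 (-4.8 dB), φ = -54.9°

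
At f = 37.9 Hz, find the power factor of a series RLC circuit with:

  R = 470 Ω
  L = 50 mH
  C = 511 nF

Step 1 — Angular frequency: ω = 2π·f = 2π·37.9 = 238.1 rad/s.
Step 2 — Component impedances:
  R: Z = R = 470 Ω
  L: Z = jωL = j·238.1·0.05 = 0 + j11.91 Ω
  C: Z = 1/(jωC) = -j/(ω·C) = 0 - j8218 Ω
Step 3 — Series combination: Z_total = R + L + C = 470 - j8206 Ω = 8219∠-86.7° Ω.
Step 4 — Power factor: PF = cos(φ) = Re(Z)/|Z| = 470/8219 = 0.05718.
Step 5 — Type: Im(Z) = -8206 ⇒ leading (phase φ = -86.7°).

PF = 0.05718 (leading, φ = -86.7°)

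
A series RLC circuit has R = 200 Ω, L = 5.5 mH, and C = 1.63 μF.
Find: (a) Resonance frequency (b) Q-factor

Step 1 — Resonance condition Im(Z)=0 gives ω₀ = 1/√(LC).
Step 2 — ω₀ = 1/√(0.0055·1.63e-06) = 1.056e+04 rad/s.
Step 3 — f₀ = ω₀/(2π) = 1681 Hz.
Step 4 — Series Q: Q = ω₀L/R = 1.056e+04·0.0055/200 = 0.2904.

(a) f₀ = 1681 Hz  (b) Q = 0.2904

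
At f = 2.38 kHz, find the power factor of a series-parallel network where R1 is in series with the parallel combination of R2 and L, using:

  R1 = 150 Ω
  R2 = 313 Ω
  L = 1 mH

Step 1 — Angular frequency: ω = 2π·f = 2π·2380 = 1.495e+04 rad/s.
Step 2 — Component impedances:
  R1: Z = R = 150 Ω
  R2: Z = R = 313 Ω
  L: Z = jωL = j·1.495e+04·0.001 = 0 + j14.95 Ω
Step 3 — Parallel branch: R2 || L = 1/(1/R2 + 1/L) = 0.7128 + j14.92 Ω.
Step 4 — Series with R1: Z_total = R1 + (R2 || L) = 150.7 + j14.92 Ω = 151.4∠5.7° Ω.
Step 5 — Power factor: PF = cos(φ) = Re(Z)/|Z| = 150.71/151.45 = 0.9951.
Step 6 — Type: Im(Z) = 14.92 ⇒ lagging (phase φ = 5.7°).

PF = 0.9951 (lagging, φ = 5.7°)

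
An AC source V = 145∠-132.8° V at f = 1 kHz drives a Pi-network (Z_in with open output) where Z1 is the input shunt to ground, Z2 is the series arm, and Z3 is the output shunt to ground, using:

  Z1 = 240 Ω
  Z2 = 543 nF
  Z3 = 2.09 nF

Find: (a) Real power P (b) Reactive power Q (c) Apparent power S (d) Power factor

Step 1 — Angular frequency: ω = 2π·f = 2π·1000 = 6283 rad/s.
Step 2 — Component impedances:
  Z1: Z = R = 240 Ω
  Z2: Z = 1/(jωC) = -j/(ω·C) = 0 - j293.1 Ω
  Z3: Z = 1/(jωC) = -j/(ω·C) = 0 - j7.615e+04 Ω
Step 3 — With open output, the series arm Z2 and the output shunt Z3 appear in series to ground: Z2 + Z3 = 0 - j7.644e+04 Ω.
Step 4 — Parallel with input shunt Z1: Z_in = Z1 || (Z2 + Z3) = 240 - j0.7535 Ω = 240∠-0.2° Ω.
Step 5 — Source phasor: V = 145∠-132.8° V = -98.52 - j106.4 V.
Step 6 — Current: I = V / Z = -0.4091 - j0.4446 A = 0.6042∠-132.6° A.
Step 7 — Complex power: S = V·I* = 87.6 - j0.275 VA.
Step 8 — Real power: P = Re(S) = 87.6 W.
Step 9 — Reactive power: Q = Im(S) = -0.275 VAR.
Step 10 — Apparent power: |S| = 87.6 VA.
Step 11 — Power factor: PF = P/|S| = 1 (leading).

(a) P = 87.6 W  (b) Q = -0.275 VAR  (c) S = 87.6 VA  (d) PF = 1 (leading)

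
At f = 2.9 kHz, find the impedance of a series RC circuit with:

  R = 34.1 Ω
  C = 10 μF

Step 1 — Angular frequency: ω = 2π·f = 2π·2900 = 1.822e+04 rad/s.
Step 2 — Component impedances:
  R: Z = R = 34.1 Ω
  C: Z = 1/(jωC) = -j/(ω·C) = 0 - j5.488 Ω
Step 3 — Series combination: Z_total = R + C = 34.1 - j5.488 Ω = 34.54∠-9.1° Ω.

Z = 34.1 - j5.488 Ω = 34.54∠-9.1° Ω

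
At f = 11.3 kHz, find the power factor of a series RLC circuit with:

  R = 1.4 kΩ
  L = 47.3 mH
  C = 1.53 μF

Step 1 — Angular frequency: ω = 2π·f = 2π·1.13e+04 = 7.1e+04 rad/s.
Step 2 — Component impedances:
  R: Z = R = 1400 Ω
  L: Z = jωL = j·7.1e+04·0.0473 = 0 + j3358 Ω
  C: Z = 1/(jωC) = -j/(ω·C) = 0 - j9.206 Ω
Step 3 — Series combination: Z_total = R + L + C = 1400 + j3349 Ω = 3630∠67.3° Ω.
Step 4 — Power factor: PF = cos(φ) = Re(Z)/|Z| = 1400/3630 = 0.3857.
Step 5 — Type: Im(Z) = 3349 ⇒ lagging (phase φ = 67.3°).

PF = 0.3857 (lagging, φ = 67.3°)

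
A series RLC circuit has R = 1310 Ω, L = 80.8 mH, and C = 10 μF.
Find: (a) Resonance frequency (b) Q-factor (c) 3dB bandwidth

Step 1 — Resonance: ω₀ = 1/√(LC) = 1/√(0.0808·1e-05) = 1112 rad/s.
Step 2 — f₀ = ω₀/(2π) = 177.1 Hz.
Step 3 — Series Q: Q = ω₀L/R = 1112·0.0808/1310 = 0.06862.
Step 4 — Bandwidth: Δω = ω₀/Q = 1.621e+04 rad/s; BW = Δω/(2π) = 2580 Hz.

(a) f₀ = 177.1 Hz  (b) Q = 0.06862  (c) BW = 2580 Hz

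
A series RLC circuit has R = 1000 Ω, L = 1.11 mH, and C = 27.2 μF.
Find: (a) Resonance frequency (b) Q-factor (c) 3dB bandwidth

Step 1 — Resonance condition Im(Z)=0 gives ω₀ = 1/√(LC).
Step 2 — ω₀ = 1/√(0.00111·2.72e-05) = 5755 rad/s.
Step 3 — f₀ = ω₀/(2π) = 916 Hz.
Step 4 — Series Q: Q = ω₀L/R = 5755·0.00111/1000 = 0.006388.
Step 5 — 3dB bandwidth: Δω = ω₀/Q = 9.009e+05 rad/s; BW = Δω/(2π) = 1.434e+05 Hz.

(a) f₀ = 916 Hz  (b) Q = 0.006388  (c) BW = 1.434e+05 Hz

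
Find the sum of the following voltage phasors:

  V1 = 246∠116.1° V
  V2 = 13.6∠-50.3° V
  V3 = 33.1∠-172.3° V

Step 1 — Convert each phasor to rectangular form:
  V1 = 246·(cos(116.1°) + j·sin(116.1°)) = -108.2 + j220.9 V
  V2 = 13.6·(cos(-50.3°) + j·sin(-50.3°)) = 8.687 - j10.46 V
  V3 = 33.1·(cos(-172.3°) + j·sin(-172.3°)) = -32.8 - j4.435 V
Step 2 — Sum components: V_total = -132.3 + j206 V.
Step 3 — Convert to polar: |V_total| = 244.9 V, ∠V_total = 122.7°.

V_total = 244.9∠122.7° V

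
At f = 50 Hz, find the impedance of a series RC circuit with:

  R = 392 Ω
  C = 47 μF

Step 1 — Angular frequency: ω = 2π·f = 2π·50 = 314.2 rad/s.
Step 2 — Component impedances:
  R: Z = R = 392 Ω
  C: Z = 1/(jωC) = -j/(ω·C) = 0 - j67.73 Ω
Step 3 — Series combination: Z_total = R + C = 392 - j67.73 Ω = 397.8∠-9.8° Ω.

Z = 392 - j67.73 Ω = 397.8∠-9.8° Ω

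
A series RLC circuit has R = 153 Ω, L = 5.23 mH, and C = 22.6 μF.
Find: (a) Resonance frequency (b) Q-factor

Step 1 — Resonance condition Im(Z)=0 gives ω₀ = 1/√(LC).
Step 2 — ω₀ = 1/√(0.00523·2.26e-05) = 2909 rad/s.
Step 3 — f₀ = ω₀/(2π) = 462.9 Hz.
Step 4 — Series Q: Q = ω₀L/R = 2909·0.00523/153 = 0.09943.

(a) f₀ = 462.9 Hz  (b) Q = 0.09943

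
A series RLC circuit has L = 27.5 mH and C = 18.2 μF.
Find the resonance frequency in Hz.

Step 1 — Resonance condition Im(Z)=0 gives ω₀ = 1/√(LC).
Step 2 — ω₀ = 1/√(0.0275·1.82e-05) = 1414 rad/s.
Step 3 — f₀ = ω₀/(2π) = 225 Hz.

f₀ = 225 Hz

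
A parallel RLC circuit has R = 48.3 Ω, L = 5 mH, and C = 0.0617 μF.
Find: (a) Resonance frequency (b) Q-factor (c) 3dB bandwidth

Step 1 — Resonance: ω₀ = 1/√(LC) = 1/√(0.005·6.17e-08) = 5.693e+04 rad/s.
Step 2 — f₀ = ω₀/(2π) = 9061 Hz.
Step 3 — Parallel Q: Q = R/(ω₀L) = 48.3/(5.693e+04·0.005) = 0.1697.
Step 4 — Bandwidth: Δω = ω₀/Q = 3.356e+05 rad/s; BW = Δω/(2π) = 5.341e+04 Hz.

(a) f₀ = 9061 Hz  (b) Q = 0.1697  (c) BW = 5.341e+04 Hz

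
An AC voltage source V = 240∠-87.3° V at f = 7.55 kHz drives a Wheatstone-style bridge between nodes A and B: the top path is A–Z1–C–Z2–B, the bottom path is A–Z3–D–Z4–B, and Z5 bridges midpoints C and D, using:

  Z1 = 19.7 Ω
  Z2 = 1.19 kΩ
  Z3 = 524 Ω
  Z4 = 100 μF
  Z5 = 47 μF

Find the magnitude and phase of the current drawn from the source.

Step 1 — Angular frequency: ω = 2π·f = 2π·7550 = 4.744e+04 rad/s.
Step 2 — Component impedances:
  Z1: Z = R = 19.7 Ω
  Z2: Z = R = 1190 Ω
  Z3: Z = R = 524 Ω
  Z4: Z = 1/(jωC) = -j/(ω·C) = 0 - j0.2108 Ω
  Z5: Z = 1/(jωC) = -j/(ω·C) = 0 - j0.4485 Ω
Step 3 — Bridge requires nodal analysis (the Z5 bridge couples midpoints C and D, so the two paths cannot be reduced to a simple series/parallel combination). Setting node B to ground and injecting 1 A at node A, the 3-node admittance system at A, C, D solves to V_A = Z_AB = 18.99 - j0.6274 Ω = 19∠-1.9° Ω.
Step 4 — Source phasor: V = 240∠-87.3° V = 11.31 - j239.7 V.
Step 5 — Ohm's law: I = V / Z_total = (11.31 - j239.7) / (18.99 - j0.6274) = 1.012 - j12.59 A.
Step 6 — Convert to polar: |I| = 12.63 A, ∠I = -85.4°.

I = 12.63∠-85.4° A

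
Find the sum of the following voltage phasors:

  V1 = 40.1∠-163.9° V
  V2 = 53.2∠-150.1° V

Step 1 — Convert each phasor to rectangular form:
  V1 = 40.1·(cos(-163.9°) + j·sin(-163.9°)) = -38.53 - j11.12 V
  V2 = 53.2·(cos(-150.1°) + j·sin(-150.1°)) = -46.12 - j26.52 V
Step 2 — Sum components: V_total = -84.65 - j37.64 V.
Step 3 — Convert to polar: |V_total| = 92.64 V, ∠V_total = -156.0°.

V_total = 92.64∠-156.0° V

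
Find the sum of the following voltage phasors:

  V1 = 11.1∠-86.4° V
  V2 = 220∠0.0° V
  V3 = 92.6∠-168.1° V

Step 1 — Convert each phasor to rectangular form:
  V1 = 11.1·(cos(-86.4°) + j·sin(-86.4°)) = 0.697 - j11.08 V
  V2 = 220·(cos(0.0°) + j·sin(0.0°)) = 220 V
  V3 = 92.6·(cos(-168.1°) + j·sin(-168.1°)) = -90.61 - j19.09 V
Step 2 — Sum components: V_total = 130.1 - j30.17 V.
Step 3 — Convert to polar: |V_total| = 133.5 V, ∠V_total = -13.1°.

V_total = 133.5∠-13.1° V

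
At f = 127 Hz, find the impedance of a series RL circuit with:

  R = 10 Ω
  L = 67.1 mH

Step 1 — Angular frequency: ω = 2π·f = 2π·127 = 798 rad/s.
Step 2 — Component impedances:
  R: Z = R = 10 Ω
  L: Z = jωL = j·798·0.0671 = 0 + j53.54 Ω
Step 3 — Series combination: Z_total = R + L = 10 + j53.54 Ω = 54.47∠79.4° Ω.

Z = 10 + j53.54 Ω = 54.47∠79.4° Ω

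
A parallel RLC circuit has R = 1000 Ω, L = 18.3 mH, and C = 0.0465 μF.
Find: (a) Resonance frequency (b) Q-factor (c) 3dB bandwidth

Step 1 — Resonance: ω₀ = 1/√(LC) = 1/√(0.0183·4.65e-08) = 3.428e+04 rad/s.
Step 2 — f₀ = ω₀/(2π) = 5456 Hz.
Step 3 — Parallel Q: Q = R/(ω₀L) = 1000/(3.428e+04·0.0183) = 1.594.
Step 4 — Bandwidth: Δω = ω₀/Q = 2.151e+04 rad/s; BW = Δω/(2π) = 3423 Hz.

(a) f₀ = 5456 Hz  (b) Q = 1.594  (c) BW = 3423 Hz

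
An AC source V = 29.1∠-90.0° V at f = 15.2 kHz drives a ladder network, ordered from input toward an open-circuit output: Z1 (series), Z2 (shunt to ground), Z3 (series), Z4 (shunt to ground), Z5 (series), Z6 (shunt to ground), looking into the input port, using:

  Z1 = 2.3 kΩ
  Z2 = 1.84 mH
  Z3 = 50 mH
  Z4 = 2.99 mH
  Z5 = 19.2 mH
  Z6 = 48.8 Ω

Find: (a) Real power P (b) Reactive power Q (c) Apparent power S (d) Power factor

Step 1 — Angular frequency: ω = 2π·f = 2π·1.52e+04 = 9.55e+04 rad/s.
Step 2 — Component impedances:
  Z1: Z = R = 2300 Ω
  Z2: Z = jωL = j·9.55e+04·0.00184 = 0 + j175.7 Ω
  Z3: Z = jωL = j·9.55e+04·0.05 = 0 + j4775 Ω
  Z4: Z = jωL = j·9.55e+04·0.00299 = 0 + j285.6 Ω
  Z5: Z = jωL = j·9.55e+04·0.0192 = 0 + j1834 Ω
  Z6: Z = R = 48.8 Ω
Step 3 — Ladder network (open output): work backward from the far end, alternating series and parallel combinations. Z_in = 2300 + j169.8 Ω = 2306∠4.2° Ω.
Step 4 — Source phasor: V = 29.1∠-90.0° V = 0 - j29.1 V.
Step 5 — Current: I = V / Z = -0.0009289 - j0.01258 A = 0.01262∠-94.2° A.
Step 6 — Complex power: S = V·I* = 0.3662 + j0.02703 VA.
Step 7 — Real power: P = Re(S) = 0.3662 W.
Step 8 — Reactive power: Q = Im(S) = 0.02703 VAR.
Step 9 — Apparent power: |S| = 0.3672 VA.
Step 10 — Power factor: PF = P/|S| = 0.9973 (lagging).

(a) P = 0.3662 W  (b) Q = 0.02703 VAR  (c) S = 0.3672 VA  (d) PF = 0.9973 (lagging)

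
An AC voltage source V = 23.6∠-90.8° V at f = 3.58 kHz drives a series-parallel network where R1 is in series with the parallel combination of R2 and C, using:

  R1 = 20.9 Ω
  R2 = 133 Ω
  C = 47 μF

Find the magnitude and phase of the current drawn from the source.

Step 1 — Angular frequency: ω = 2π·f = 2π·3580 = 2.249e+04 rad/s.
Step 2 — Component impedances:
  R1: Z = R = 20.9 Ω
  R2: Z = R = 133 Ω
  C: Z = 1/(jωC) = -j/(ω·C) = 0 - j0.9459 Ω
Step 3 — Parallel branch: R2 || C = 1/(1/R2 + 1/C) = 0.006727 - j0.9458 Ω.
Step 4 — Series with R1: Z_total = R1 + (R2 || C) = 20.91 - j0.9458 Ω = 20.93∠-2.6° Ω.
Step 5 — Source phasor: V = 23.6∠-90.8° V = -0.3295 - j23.6 V.
Step 6 — Ohm's law: I = V / Z_total = (-0.3295 - j23.6) / (20.91 - j0.9458) = 0.03523 - j1.127 A.
Step 7 — Convert to polar: |I| = 1.128 A, ∠I = -88.2°.

I = 1.128∠-88.2° A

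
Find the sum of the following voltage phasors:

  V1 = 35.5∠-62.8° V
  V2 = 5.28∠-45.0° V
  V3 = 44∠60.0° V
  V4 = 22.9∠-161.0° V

Step 1 — Convert each phasor to rectangular form:
  V1 = 35.5·(cos(-62.8°) + j·sin(-62.8°)) = 16.23 - j31.57 V
  V2 = 5.28·(cos(-45.0°) + j·sin(-45.0°)) = 3.734 - j3.734 V
  V3 = 44·(cos(60.0°) + j·sin(60.0°)) = 22 + j38.11 V
  V4 = 22.9·(cos(-161.0°) + j·sin(-161.0°)) = -21.65 - j7.456 V
Step 2 — Sum components: V_total = 20.31 - j4.658 V.
Step 3 — Convert to polar: |V_total| = 20.84 V, ∠V_total = -12.9°.

V_total = 20.84∠-12.9° V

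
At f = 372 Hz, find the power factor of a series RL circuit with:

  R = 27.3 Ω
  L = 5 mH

Step 1 — Angular frequency: ω = 2π·f = 2π·372 = 2337 rad/s.
Step 2 — Component impedances:
  R: Z = R = 27.3 Ω
  L: Z = jωL = j·2337·0.005 = 0 + j11.69 Ω
Step 3 — Series combination: Z_total = R + L = 27.3 + j11.69 Ω = 29.7∠23.2° Ω.
Step 4 — Power factor: PF = cos(φ) = Re(Z)/|Z| = 27.3/29.696 = 0.9193.
Step 5 — Type: Im(Z) = 11.69 ⇒ lagging (phase φ = 23.2°).

PF = 0.9193 (lagging, φ = 23.2°)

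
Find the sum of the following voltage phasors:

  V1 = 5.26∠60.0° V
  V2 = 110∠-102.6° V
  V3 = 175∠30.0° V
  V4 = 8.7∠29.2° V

Step 1 — Convert each phasor to rectangular form:
  V1 = 5.26·(cos(60.0°) + j·sin(60.0°)) = 2.63 + j4.555 V
  V2 = 110·(cos(-102.6°) + j·sin(-102.6°)) = -24 - j107.4 V
  V3 = 175·(cos(30.0°) + j·sin(30.0°)) = 151.6 + j87.5 V
  V4 = 8.7·(cos(29.2°) + j·sin(29.2°)) = 7.594 + j4.244 V
Step 2 — Sum components: V_total = 137.8 - j11.05 V.
Step 3 — Convert to polar: |V_total| = 138.2 V, ∠V_total = -4.6°.

V_total = 138.2∠-4.6° V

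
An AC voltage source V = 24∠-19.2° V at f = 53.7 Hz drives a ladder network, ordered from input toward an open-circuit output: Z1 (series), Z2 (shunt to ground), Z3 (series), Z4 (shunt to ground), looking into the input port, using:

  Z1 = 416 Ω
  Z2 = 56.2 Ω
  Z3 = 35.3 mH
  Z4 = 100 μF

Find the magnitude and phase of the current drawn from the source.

Step 1 — Angular frequency: ω = 2π·f = 2π·53.7 = 337.4 rad/s.
Step 2 — Component impedances:
  Z1: Z = R = 416 Ω
  Z2: Z = R = 56.2 Ω
  Z3: Z = jωL = j·337.4·0.0353 = 0 + j11.91 Ω
  Z4: Z = 1/(jωC) = -j/(ω·C) = 0 - j29.64 Ω
Step 3 — Ladder network (open output): work backward from the far end, alternating series and parallel combinations. Z_in = 421.1 - j16.12 Ω = 421.4∠-2.2° Ω.
Step 4 — Source phasor: V = 24∠-19.2° V = 22.67 - j7.893 V.
Step 5 — Ohm's law: I = V / Z_total = (22.67 - j7.893) / (421.1 - j16.12) = 0.05446 - j0.01666 A.
Step 6 — Convert to polar: |I| = 0.05695 A, ∠I = -17.0°.

I = 0.05695∠-17.0° A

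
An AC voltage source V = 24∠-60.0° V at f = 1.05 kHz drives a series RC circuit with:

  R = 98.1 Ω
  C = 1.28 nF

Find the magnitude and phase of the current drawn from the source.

Step 1 — Angular frequency: ω = 2π·f = 2π·1050 = 6597 rad/s.
Step 2 — Component impedances:
  R: Z = R = 98.1 Ω
  C: Z = 1/(jωC) = -j/(ω·C) = 0 - j1.184e+05 Ω
Step 3 — Series combination: Z_total = R + C = 98.1 - j1.184e+05 Ω = 1.184e+05∠-90.0° Ω.
Step 4 — Source phasor: V = 24∠-60.0° V = 12 - j20.78 V.
Step 5 — Ohm's law: I = V / Z_total = (12 - j20.78) / (98.1 - j1.184e+05) = 0.0001756 + j0.0001012 A.
Step 6 — Convert to polar: |I| = 0.0002027 A, ∠I = 30.0°.

I = 0.0002027∠30.0° A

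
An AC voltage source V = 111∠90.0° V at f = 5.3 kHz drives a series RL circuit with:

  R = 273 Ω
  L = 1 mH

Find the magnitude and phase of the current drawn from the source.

Step 1 — Angular frequency: ω = 2π·f = 2π·5300 = 3.33e+04 rad/s.
Step 2 — Component impedances:
  R: Z = R = 273 Ω
  L: Z = jωL = j·3.33e+04·0.001 = 0 + j33.3 Ω
Step 3 — Series combination: Z_total = R + L = 273 + j33.3 Ω = 275∠7.0° Ω.
Step 4 — Source phasor: V = 111∠90.0° V = 0 + j111 V.
Step 5 — Ohm's law: I = V / Z_total = (0 + j111) / (273 + j33.3) = 0.04887 + j0.4006 A.
Step 6 — Convert to polar: |I| = 0.4036 A, ∠I = 83.0°.

I = 0.4036∠83.0° A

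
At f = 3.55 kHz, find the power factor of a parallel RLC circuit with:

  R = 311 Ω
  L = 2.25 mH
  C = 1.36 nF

Step 1 — Angular frequency: ω = 2π·f = 2π·3550 = 2.231e+04 rad/s.
Step 2 — Component impedances:
  R: Z = R = 311 Ω
  L: Z = jωL = j·2.231e+04·0.00225 = 0 + j50.19 Ω
  C: Z = 1/(jωC) = -j/(ω·C) = 0 - j3.296e+04 Ω
Step 3 — Parallel combination: 1/Z_total = 1/R + 1/L + 1/C; Z_total = 7.917 + j48.98 Ω = 49.62∠80.8° Ω.
Step 4 — Power factor: PF = cos(φ) = Re(Z)/|Z| = 7.9167/49.62 = 0.1595.
Step 5 — Type: Im(Z) = 48.98 ⇒ lagging (phase φ = 80.8°).

PF = 0.1595 (lagging, φ = 80.8°)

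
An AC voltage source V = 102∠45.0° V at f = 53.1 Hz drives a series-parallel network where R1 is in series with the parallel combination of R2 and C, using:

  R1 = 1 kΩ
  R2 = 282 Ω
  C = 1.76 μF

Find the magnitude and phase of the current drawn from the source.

Step 1 — Angular frequency: ω = 2π·f = 2π·53.1 = 333.6 rad/s.
Step 2 — Component impedances:
  R1: Z = R = 1000 Ω
  R2: Z = R = 282 Ω
  C: Z = 1/(jωC) = -j/(ω·C) = 0 - j1703 Ω
Step 3 — Parallel branch: R2 || C = 1/(1/R2 + 1/C) = 274.5 - j45.45 Ω.
Step 4 — Series with R1: Z_total = R1 + (R2 || C) = 1274 - j45.45 Ω = 1275∠-2.0° Ω.
Step 5 — Source phasor: V = 102∠45.0° V = 72.12 + j72.12 V.
Step 6 — Ohm's law: I = V / Z_total = (72.12 + j72.12) / (1274 - j45.45) = 0.0545 + j0.05854 A.
Step 7 — Convert to polar: |I| = 0.07998 A, ∠I = 47.0°.

I = 0.07998∠47.0° A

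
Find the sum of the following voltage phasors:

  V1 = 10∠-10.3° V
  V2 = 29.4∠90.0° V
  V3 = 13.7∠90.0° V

Step 1 — Convert each phasor to rectangular form:
  V1 = 10·(cos(-10.3°) + j·sin(-10.3°)) = 9.839 - j1.788 V
  V2 = 29.4·(cos(90.0°) + j·sin(90.0°)) = 0 + j29.4 V
  V3 = 13.7·(cos(90.0°) + j·sin(90.0°)) = 0 + j13.7 V
Step 2 — Sum components: V_total = 9.839 + j41.31 V.
Step 3 — Convert to polar: |V_total| = 42.47 V, ∠V_total = 76.6°.

V_total = 42.47∠76.6° V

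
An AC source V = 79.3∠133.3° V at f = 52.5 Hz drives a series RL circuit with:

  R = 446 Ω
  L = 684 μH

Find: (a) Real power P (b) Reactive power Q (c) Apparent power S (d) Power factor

Step 1 — Angular frequency: ω = 2π·f = 2π·52.5 = 329.9 rad/s.
Step 2 — Component impedances:
  R: Z = R = 446 Ω
  L: Z = jωL = j·329.9·0.000684 = 0 + j0.2256 Ω
Step 3 — Series combination: Z_total = R + L = 446 + j0.2256 Ω = 446∠0.0° Ω.
Step 4 — Source phasor: V = 79.3∠133.3° V = -54.39 + j57.71 V.
Step 5 — Current: I = V / Z = -0.1219 + j0.1295 A = 0.1778∠133.3° A.
Step 6 — Complex power: S = V·I* = 14.1 + j0.007133 VA.
Step 7 — Real power: P = Re(S) = 14.1 W.
Step 8 — Reactive power: Q = Im(S) = 0.007133 VAR.
Step 9 — Apparent power: |S| = 14.1 VA.
Step 10 — Power factor: PF = P/|S| = 1 (lagging).

(a) P = 14.1 W  (b) Q = 0.007133 VAR  (c) S = 14.1 VA  (d) PF = 1 (lagging)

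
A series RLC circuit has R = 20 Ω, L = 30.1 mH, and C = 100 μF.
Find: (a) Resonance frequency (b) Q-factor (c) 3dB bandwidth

Step 1 — Resonance: ω₀ = 1/√(LC) = 1/√(0.0301·0.0001) = 576.4 rad/s.
Step 2 — f₀ = ω₀/(2π) = 91.74 Hz.
Step 3 — Series Q: Q = ω₀L/R = 576.4·0.0301/20 = 0.8675.
Step 4 — Bandwidth: Δω = ω₀/Q = 664.5 rad/s; BW = Δω/(2π) = 105.8 Hz.

(a) f₀ = 91.74 Hz  (b) Q = 0.8675  (c) BW = 105.8 Hz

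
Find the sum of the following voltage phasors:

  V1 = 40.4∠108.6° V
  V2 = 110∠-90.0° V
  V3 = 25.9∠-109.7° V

Step 1 — Convert each phasor to rectangular form:
  V1 = 40.4·(cos(108.6°) + j·sin(108.6°)) = -12.89 + j38.29 V
  V2 = 110·(cos(-90.0°) + j·sin(-90.0°)) = 0 - j110 V
  V3 = 25.9·(cos(-109.7°) + j·sin(-109.7°)) = -8.731 - j24.38 V
Step 2 — Sum components: V_total = -21.62 - j96.09 V.
Step 3 — Convert to polar: |V_total| = 98.5 V, ∠V_total = -102.7°.

V_total = 98.5∠-102.7° V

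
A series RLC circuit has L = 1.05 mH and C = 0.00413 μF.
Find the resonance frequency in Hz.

Step 1 — Resonance condition Im(Z)=0 gives ω₀ = 1/√(LC).
Step 2 — ω₀ = 1/√(0.00105·4.13e-09) = 4.802e+05 rad/s.
Step 3 — f₀ = ω₀/(2π) = 7.643e+04 Hz.

f₀ = 7.643e+04 Hz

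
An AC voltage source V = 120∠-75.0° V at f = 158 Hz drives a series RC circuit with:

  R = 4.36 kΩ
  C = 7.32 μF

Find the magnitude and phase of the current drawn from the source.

Step 1 — Angular frequency: ω = 2π·f = 2π·158 = 992.7 rad/s.
Step 2 — Component impedances:
  R: Z = R = 4360 Ω
  C: Z = 1/(jωC) = -j/(ω·C) = 0 - j137.6 Ω
Step 3 — Series combination: Z_total = R + C = 4360 - j137.6 Ω = 4362∠-1.8° Ω.
Step 4 — Source phasor: V = 120∠-75.0° V = 31.06 - j115.9 V.
Step 5 — Ohm's law: I = V / Z_total = (31.06 - j115.9) / (4360 - j137.6) = 0.007955 - j0.02633 A.
Step 6 — Convert to polar: |I| = 0.02751 A, ∠I = -73.2°.

I = 0.02751∠-73.2° A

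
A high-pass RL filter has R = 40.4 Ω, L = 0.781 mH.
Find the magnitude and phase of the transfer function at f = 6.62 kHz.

Step 1 — Angular frequency: ω = 2π·6620 = 4.159e+04 rad/s.
Step 2 — Transfer function: H(jω) = jωL/(R + jωL).
Step 3 — Numerator jωL = j·32.49; denominator R + jωL = 40.4 + j32.49.
Step 4 — H = 0.3927 + j0.4883.
Step 5 — Magnitude: |H| = 0.6266 (-4.1 dB); phase: φ = 51.2°.

|H| = 0.6266 (-4.1 dB), φ = 51.2°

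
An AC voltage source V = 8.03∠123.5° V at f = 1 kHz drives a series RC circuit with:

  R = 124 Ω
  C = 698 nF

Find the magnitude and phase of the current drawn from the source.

Step 1 — Angular frequency: ω = 2π·f = 2π·1000 = 6283 rad/s.
Step 2 — Component impedances:
  R: Z = R = 124 Ω
  C: Z = 1/(jωC) = -j/(ω·C) = 0 - j228 Ω
Step 3 — Series combination: Z_total = R + C = 124 - j228 Ω = 259.6∠-61.5° Ω.
Step 4 — Source phasor: V = 8.03∠123.5° V = -4.432 + j6.696 V.
Step 5 — Ohm's law: I = V / Z_total = (-4.432 + j6.696) / (124 - j228) = -0.03082 - j0.002676 A.
Step 6 — Convert to polar: |I| = 0.03094 A, ∠I = -175.0°.

I = 0.03094∠-175.0° A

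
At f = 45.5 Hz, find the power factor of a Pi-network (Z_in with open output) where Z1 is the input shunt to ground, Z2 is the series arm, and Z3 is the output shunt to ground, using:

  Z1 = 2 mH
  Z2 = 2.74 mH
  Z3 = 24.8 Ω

Step 1 — Angular frequency: ω = 2π·f = 2π·45.5 = 285.9 rad/s.
Step 2 — Component impedances:
  Z1: Z = jωL = j·285.9·0.002 = 0 + j0.5718 Ω
  Z2: Z = jωL = j·285.9·0.00274 = 0 + j0.7833 Ω
  Z3: Z = R = 24.8 Ω
Step 3 — With open output, the series arm Z2 and the output shunt Z3 appear in series to ground: Z2 + Z3 = 24.8 + j0.7833 Ω.
Step 4 — Parallel with input shunt Z1: Z_in = Z1 || (Z2 + Z3) = 0.01314 + j0.5711 Ω = 0.5712∠88.7° Ω.
Step 5 — Power factor: PF = cos(φ) = Re(Z)/|Z| = 0.013143/0.5712 = 0.02301.
Step 6 — Type: Im(Z) = 0.5711 ⇒ lagging (phase φ = 88.7°).

PF = 0.02301 (lagging, φ = 88.7°)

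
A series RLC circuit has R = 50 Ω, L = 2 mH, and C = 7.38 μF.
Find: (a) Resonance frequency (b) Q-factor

Step 1 — Resonance condition Im(Z)=0 gives ω₀ = 1/√(LC).
Step 2 — ω₀ = 1/√(0.002·7.38e-06) = 8231 rad/s.
Step 3 — f₀ = ω₀/(2π) = 1310 Hz.
Step 4 — Series Q: Q = ω₀L/R = 8231·0.002/50 = 0.3292.

(a) f₀ = 1310 Hz  (b) Q = 0.3292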